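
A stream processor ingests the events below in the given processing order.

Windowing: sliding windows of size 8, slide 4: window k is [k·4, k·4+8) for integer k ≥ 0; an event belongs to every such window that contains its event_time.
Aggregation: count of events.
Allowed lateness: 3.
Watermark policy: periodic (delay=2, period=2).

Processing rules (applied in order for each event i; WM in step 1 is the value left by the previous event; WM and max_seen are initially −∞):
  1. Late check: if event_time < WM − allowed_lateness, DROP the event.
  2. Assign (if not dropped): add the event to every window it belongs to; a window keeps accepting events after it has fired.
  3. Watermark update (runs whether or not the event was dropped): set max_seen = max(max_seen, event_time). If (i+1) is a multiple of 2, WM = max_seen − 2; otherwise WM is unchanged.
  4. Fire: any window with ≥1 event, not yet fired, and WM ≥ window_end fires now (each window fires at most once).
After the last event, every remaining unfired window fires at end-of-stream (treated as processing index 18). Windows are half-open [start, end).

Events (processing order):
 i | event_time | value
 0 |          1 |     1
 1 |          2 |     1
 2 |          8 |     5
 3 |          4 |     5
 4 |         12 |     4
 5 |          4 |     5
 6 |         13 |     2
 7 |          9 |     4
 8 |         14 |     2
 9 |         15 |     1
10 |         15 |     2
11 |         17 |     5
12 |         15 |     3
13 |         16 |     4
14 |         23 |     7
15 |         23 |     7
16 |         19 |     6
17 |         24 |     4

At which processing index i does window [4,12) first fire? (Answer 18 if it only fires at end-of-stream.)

i=0 t=1 v=1: → [0,8); WM=−∞
i=1 t=2 v=1: → [0,8); WM=0
i=2 t=8 v=5: → [8,16),[4,12); WM=0
i=3 t=4 v=5: → [4,12),[0,8); WM=6
i=4 t=12 v=4: → [12,20),[8,16); WM=6
i=5 t=4 v=5: → [4,12),[0,8); WM=10; [0,8) fires=4
i=6 t=13 v=2: → [12,20),[8,16); WM=10
i=7 t=9 v=4: → [8,16),[4,12); WM=11
i=8 t=14 v=2: → [12,20),[8,16); WM=11
i=9 t=15 v=1: → [12,20),[8,16); WM=13; [4,12) fires=4
i=10 t=15 v=2: → [12,20),[8,16); WM=13
i=11 t=17 v=5: → [16,24),[12,20); WM=15
i=12 t=15 v=3: → [12,20),[8,16); WM=15
i=13 t=16 v=4: → [16,24),[12,20); WM=15
i=14 t=23 v=7: → [20,28),[16,24); WM=15
i=15 t=23 v=7: → [20,28),[16,24); WM=21; [8,16) fires=8 [12,20) fires=8
i=16 t=19 v=6: → [16,24),[12,20); WM=21
i=17 t=24 v=4: → [24,32),[20,28); WM=22

9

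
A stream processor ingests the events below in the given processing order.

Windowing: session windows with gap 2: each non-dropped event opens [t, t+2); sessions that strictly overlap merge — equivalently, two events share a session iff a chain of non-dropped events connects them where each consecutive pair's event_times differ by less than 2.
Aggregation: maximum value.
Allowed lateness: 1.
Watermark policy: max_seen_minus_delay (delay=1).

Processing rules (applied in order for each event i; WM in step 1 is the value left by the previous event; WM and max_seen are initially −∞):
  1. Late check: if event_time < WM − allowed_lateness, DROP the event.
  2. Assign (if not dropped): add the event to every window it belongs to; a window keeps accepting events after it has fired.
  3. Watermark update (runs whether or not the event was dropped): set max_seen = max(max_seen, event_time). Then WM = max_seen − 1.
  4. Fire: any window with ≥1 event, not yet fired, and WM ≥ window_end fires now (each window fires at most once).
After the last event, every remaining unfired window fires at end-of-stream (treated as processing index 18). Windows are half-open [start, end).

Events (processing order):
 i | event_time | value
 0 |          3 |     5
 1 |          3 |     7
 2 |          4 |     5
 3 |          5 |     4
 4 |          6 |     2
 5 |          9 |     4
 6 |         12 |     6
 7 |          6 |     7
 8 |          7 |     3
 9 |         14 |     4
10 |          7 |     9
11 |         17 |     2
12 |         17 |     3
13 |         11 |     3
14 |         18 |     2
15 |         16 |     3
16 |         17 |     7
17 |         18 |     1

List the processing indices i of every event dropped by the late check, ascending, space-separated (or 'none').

i=0 t=3 v=5: → [3,5); WM=2
i=1 t=3 v=7: → [3,5); WM=2
i=2 t=4 v=5: → [3,6); WM=3
i=3 t=5 v=4: → [3,7); WM=4
i=4 t=6 v=2: → [3,8); WM=5
i=5 t=9 v=4: → [9,11); WM=8
i=6 t=12 v=6: → [12,14); WM=11
i=7 t=6 v=7: DROP (t<11-1); WM=11
i=8 t=7 v=3: DROP (t<11-1); WM=11
i=9 t=14 v=4: → [14,16); WM=13
i=10 t=7 v=9: DROP (t<13-1); WM=13
i=11 t=17 v=2: → [17,19); WM=16
i=12 t=17 v=3: → [17,19); WM=16
i=13 t=11 v=3: DROP (t<16-1); WM=16
i=14 t=18 v=2: → [17,20); WM=17
i=15 t=16 v=3: → [16,20); WM=17
i=16 t=17 v=7: → [16,20); WM=17
i=17 t=18 v=1: → [16,20); WM=17

7 8 10 13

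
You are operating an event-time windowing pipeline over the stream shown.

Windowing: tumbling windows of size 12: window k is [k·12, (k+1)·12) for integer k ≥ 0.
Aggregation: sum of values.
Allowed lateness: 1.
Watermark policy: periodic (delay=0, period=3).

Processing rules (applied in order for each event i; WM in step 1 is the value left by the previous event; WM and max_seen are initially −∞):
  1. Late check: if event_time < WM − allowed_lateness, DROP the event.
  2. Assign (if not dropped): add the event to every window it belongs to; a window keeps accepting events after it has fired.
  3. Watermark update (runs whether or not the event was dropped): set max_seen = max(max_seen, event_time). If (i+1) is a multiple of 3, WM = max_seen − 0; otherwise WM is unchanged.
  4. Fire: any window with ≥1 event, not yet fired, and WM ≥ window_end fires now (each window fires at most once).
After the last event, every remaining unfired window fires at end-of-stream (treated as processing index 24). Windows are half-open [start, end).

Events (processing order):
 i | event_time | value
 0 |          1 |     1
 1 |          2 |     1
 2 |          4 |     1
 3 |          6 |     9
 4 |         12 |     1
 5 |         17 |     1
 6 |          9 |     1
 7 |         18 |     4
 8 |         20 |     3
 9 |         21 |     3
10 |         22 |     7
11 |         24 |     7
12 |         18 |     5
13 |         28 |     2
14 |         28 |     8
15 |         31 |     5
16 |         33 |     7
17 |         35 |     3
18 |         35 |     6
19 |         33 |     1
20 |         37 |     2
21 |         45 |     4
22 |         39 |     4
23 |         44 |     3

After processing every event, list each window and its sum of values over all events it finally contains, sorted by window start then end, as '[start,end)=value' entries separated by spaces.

i=0 t=1 v=1: → [0,12); WM=−∞
i=1 t=2 v=1: → [0,12); WM=−∞
i=2 t=4 v=1: → [0,12); WM=4
i=3 t=6 v=9: → [0,12); WM=4
i=4 t=12 v=1: → [12,24); WM=4
i=5 t=17 v=1: → [12,24); WM=17; [0,12) fires=12
i=6 t=9 v=1: DROP (t<17-1); WM=17
i=7 t=18 v=4: → [12,24); WM=17
i=8 t=20 v=3: → [12,24); WM=20
i=9 t=21 v=3: → [12,24); WM=20
i=10 t=22 v=7: → [12,24); WM=20
i=11 t=24 v=7: → [24,36); WM=24; [12,24) fires=19
i=12 t=18 v=5: DROP (t<24-1); WM=24
i=13 t=28 v=2: → [24,36); WM=24
i=14 t=28 v=8: → [24,36); WM=28
i=15 t=31 v=5: → [24,36); WM=28
i=16 t=33 v=7: → [24,36); WM=28
i=17 t=35 v=3: → [24,36); WM=35
i=18 t=35 v=6: → [24,36); WM=35
i=19 t=33 v=1: DROP (t<35-1); WM=35
i=20 t=37 v=2: → [36,48); WM=37; [24,36) fires=38
i=21 t=45 v=4: → [36,48); WM=37
i=22 t=39 v=4: → [36,48); WM=37
i=23 t=44 v=3: → [36,48); WM=45

[0,12)=12 [12,24)=19 [24,36)=38 [36,48)=13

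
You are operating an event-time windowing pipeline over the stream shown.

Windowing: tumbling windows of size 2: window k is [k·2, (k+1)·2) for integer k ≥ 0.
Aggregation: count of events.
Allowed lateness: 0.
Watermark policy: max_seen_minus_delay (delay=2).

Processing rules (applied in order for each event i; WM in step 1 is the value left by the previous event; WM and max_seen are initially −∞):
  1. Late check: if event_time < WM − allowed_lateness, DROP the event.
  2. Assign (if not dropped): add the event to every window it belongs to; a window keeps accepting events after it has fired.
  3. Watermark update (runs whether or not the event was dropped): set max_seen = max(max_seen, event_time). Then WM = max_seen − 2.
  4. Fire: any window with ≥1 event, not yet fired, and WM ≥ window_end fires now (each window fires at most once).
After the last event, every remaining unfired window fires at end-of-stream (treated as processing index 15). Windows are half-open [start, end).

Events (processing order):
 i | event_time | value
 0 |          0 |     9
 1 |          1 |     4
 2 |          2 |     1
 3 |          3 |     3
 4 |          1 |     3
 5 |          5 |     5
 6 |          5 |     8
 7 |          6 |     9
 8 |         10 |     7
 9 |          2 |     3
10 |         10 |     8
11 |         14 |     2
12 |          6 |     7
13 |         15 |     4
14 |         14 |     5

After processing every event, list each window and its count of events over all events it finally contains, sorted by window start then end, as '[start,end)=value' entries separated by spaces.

[0,2)=3 [2,4)=2 [4,6)=2 [6,8)=1 [10,12)=2 [14,16)=3

i=0 t=0 v=9: → [0,2); WM=-2
i=1 t=1 v=4: → [0,2); WM=-1
i=2 t=2 v=1: → [2,4); WM=0
i=3 t=3 v=3: → [2,4); WM=1
i=4 t=1 v=3: → [0,2); WM=1
i=5 t=5 v=5: → [4,6); WM=3; [0,2) fires=3
i=6 t=5 v=8: → [4,6); WM=3
i=7 t=6 v=9: → [6,8); WM=4; [2,4) fires=2
i=8 t=10 v=7: → [10,12); WM=8; [4,6) fires=2 [6,8) fires=1
i=9 t=2 v=3: DROP (t<8-0); WM=8
i=10 t=10 v=8: → [10,12); WM=8
i=11 t=14 v=2: → [14,16); WM=12; [10,12) fires=2
i=12 t=6 v=7: DROP (t<12-0); WM=12
i=13 t=15 v=4: → [14,16); WM=13
i=14 t=14 v=5: → [14,16); WM=13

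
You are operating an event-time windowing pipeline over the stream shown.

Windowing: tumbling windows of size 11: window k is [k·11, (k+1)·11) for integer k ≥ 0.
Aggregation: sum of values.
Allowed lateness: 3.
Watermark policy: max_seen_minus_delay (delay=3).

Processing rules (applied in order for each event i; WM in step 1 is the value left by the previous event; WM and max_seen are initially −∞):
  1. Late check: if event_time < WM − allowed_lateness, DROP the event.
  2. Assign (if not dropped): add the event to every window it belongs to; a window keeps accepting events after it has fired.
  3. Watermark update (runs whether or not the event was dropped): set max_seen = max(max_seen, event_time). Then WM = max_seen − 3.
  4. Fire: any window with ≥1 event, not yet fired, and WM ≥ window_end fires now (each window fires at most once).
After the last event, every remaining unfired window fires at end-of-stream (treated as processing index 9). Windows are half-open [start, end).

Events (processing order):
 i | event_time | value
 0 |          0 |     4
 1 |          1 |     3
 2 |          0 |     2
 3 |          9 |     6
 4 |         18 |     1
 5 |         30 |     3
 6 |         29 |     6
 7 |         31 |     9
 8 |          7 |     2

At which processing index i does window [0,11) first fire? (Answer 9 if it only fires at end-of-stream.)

i=0 t=0 v=4: → [0,11); WM=-3
i=1 t=1 v=3: → [0,11); WM=-2
i=2 t=0 v=2: → [0,11); WM=-2
i=3 t=9 v=6: → [0,11); WM=6
i=4 t=18 v=1: → [11,22); WM=15; [0,11) fires=15
i=5 t=30 v=3: → [22,33); WM=27; [11,22) fires=1
i=6 t=29 v=6: → [22,33); WM=27
i=7 t=31 v=9: → [22,33); WM=28
i=8 t=7 v=2: DROP (t<28-3); WM=28

4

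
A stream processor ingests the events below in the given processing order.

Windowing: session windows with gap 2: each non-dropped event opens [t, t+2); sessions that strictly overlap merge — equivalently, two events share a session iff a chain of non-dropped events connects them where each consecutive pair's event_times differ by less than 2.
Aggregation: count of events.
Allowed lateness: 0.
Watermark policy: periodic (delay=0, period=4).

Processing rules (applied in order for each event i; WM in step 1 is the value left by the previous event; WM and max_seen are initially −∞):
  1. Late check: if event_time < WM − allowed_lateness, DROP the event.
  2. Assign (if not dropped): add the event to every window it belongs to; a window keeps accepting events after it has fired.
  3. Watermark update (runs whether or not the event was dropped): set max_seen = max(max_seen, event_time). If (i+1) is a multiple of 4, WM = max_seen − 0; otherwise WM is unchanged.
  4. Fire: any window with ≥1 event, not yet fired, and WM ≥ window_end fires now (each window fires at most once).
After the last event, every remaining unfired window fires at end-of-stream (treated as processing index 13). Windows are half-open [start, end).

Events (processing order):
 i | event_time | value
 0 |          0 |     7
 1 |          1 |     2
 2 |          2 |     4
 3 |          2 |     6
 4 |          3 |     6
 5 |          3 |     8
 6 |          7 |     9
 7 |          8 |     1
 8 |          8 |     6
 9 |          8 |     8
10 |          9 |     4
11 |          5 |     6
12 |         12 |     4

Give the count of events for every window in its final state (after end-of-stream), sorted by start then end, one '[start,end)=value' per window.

[0,5)=6 [7,11)=5 [12,14)=1

i=0 t=0 v=7: → [0,2); WM=−∞
i=1 t=1 v=2: → [0,3); WM=−∞
i=2 t=2 v=4: → [0,4); WM=−∞
i=3 t=2 v=6: → [0,4); WM=2
i=4 t=3 v=6: → [0,5); WM=2
i=5 t=3 v=8: → [0,5); WM=2
i=6 t=7 v=9: → [7,9); WM=2
i=7 t=8 v=1: → [7,10); WM=8
i=8 t=8 v=6: → [7,10); WM=8
i=9 t=8 v=8: → [7,10); WM=8
i=10 t=9 v=4: → [7,11); WM=8
i=11 t=5 v=6: DROP (t<8-0); WM=9
i=12 t=12 v=4: → [12,14); WM=9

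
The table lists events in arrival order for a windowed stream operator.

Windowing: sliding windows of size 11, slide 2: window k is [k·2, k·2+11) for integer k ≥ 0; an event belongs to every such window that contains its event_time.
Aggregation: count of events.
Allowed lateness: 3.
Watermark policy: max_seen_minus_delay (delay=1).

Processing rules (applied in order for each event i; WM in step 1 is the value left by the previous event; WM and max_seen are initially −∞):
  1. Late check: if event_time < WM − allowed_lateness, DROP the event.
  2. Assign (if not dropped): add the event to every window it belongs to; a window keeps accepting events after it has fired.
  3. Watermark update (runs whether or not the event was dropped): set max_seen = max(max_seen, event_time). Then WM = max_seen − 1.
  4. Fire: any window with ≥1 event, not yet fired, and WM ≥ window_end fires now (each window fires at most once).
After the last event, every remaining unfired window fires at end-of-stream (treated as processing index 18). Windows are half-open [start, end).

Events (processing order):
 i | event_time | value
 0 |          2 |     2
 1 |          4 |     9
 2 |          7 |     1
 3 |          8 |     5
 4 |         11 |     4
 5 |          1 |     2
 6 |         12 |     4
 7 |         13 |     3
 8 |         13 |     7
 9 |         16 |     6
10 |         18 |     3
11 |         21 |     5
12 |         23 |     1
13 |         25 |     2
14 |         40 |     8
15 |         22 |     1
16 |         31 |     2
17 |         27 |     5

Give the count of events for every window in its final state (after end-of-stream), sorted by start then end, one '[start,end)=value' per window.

i=0 t=2 v=2: → [2,13),[0,11); WM=1
i=1 t=4 v=9: → [4,15),[2,13),[0,11); WM=3
i=2 t=7 v=1: → [6,17),[4,15),[2,13),[0,11); WM=6
i=3 t=8 v=5: → [8,19),[6,17),[4,15),[2,13),[0,11); WM=7
i=4 t=11 v=4: → [10,21),[8,19),[6,17),[4,15),[2,13); WM=10
i=5 t=1 v=2: DROP (t<10-3); WM=10
i=6 t=12 v=4: → [12,23),[10,21),[8,19),[6,17),[4,15),[2,13); WM=11; [0,11) fires=4
i=7 t=13 v=3: → [12,23),[10,21),[8,19),[6,17),[4,15); WM=12
i=8 t=13 v=7: → [12,23),[10,21),[8,19),[6,17),[4,15); WM=12
i=9 t=16 v=6: → [16,27),[14,25),[12,23),[10,21),[8,19),[6,17); WM=15; [2,13) fires=6 [4,15) fires=7
i=10 t=18 v=3: → [18,29),[16,27),[14,25),[12,23),[10,21),[8,19); WM=17; [6,17) fires=7
i=11 t=21 v=5: → [20,31),[18,29),[16,27),[14,25),[12,23); WM=20; [8,19) fires=7
i=12 t=23 v=1: → [22,33),[20,31),[18,29),[16,27),[14,25); WM=22; [10,21) fires=6
i=13 t=25 v=2: → [24,35),[22,33),[20,31),[18,29),[16,27); WM=24; [12,23) fires=6
i=14 t=40 v=8: → [40,51),[38,49),[36,47),[34,45),[32,43),[30,41); WM=39; [14,25) fires=4 [16,27) fires=5 [18,29) fires=4 [20,31) fires=3 [22,33) fires=2 [24,35) fires=1
i=15 t=22 v=1: DROP (t<39-3); WM=39
i=16 t=31 v=2: DROP (t<39-3); WM=39
i=17 t=27 v=5: DROP (t<39-3); WM=39

[0,11)=4 [2,13)=6 [4,15)=7 [6,17)=7 [8,19)=7 [10,21)=6 [12,23)=6 [14,25)=4 [16,27)=5 [18,29)=4 [20,31)=3 [22,33)=2 [24,35)=1 [30,41)=1 [32,43)=1 [34,45)=1 [36,47)=1 [38,49)=1 [40,51)=1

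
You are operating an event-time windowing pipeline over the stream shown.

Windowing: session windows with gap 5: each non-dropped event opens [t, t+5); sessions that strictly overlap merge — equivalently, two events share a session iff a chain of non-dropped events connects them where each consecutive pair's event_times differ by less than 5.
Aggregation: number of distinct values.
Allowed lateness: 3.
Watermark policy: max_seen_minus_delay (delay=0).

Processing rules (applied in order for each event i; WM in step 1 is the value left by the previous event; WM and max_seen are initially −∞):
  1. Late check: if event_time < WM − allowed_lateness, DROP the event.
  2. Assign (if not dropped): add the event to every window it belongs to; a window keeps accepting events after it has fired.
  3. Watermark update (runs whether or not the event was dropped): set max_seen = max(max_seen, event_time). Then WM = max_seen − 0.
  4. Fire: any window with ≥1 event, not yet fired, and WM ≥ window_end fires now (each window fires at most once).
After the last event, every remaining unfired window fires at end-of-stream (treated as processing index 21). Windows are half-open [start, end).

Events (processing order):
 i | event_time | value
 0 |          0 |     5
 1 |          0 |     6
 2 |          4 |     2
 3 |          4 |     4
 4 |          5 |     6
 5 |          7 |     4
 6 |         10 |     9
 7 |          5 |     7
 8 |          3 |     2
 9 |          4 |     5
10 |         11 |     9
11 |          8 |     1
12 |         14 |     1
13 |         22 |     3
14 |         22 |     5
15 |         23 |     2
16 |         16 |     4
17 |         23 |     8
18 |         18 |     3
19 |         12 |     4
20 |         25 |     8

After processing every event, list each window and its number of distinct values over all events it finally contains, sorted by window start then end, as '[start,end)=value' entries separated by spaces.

[0,19)=6 [22,30)=4

i=0 t=0 v=5: → [0,5); WM=0
i=1 t=0 v=6: → [0,5); WM=0
i=2 t=4 v=2: → [0,9); WM=4
i=3 t=4 v=4: → [0,9); WM=4
i=4 t=5 v=6: → [0,10); WM=5
i=5 t=7 v=4: → [0,12); WM=7
i=6 t=10 v=9: → [0,15); WM=10
i=7 t=5 v=7: DROP (t<10-3); WM=10
i=8 t=3 v=2: DROP (t<10-3); WM=10
i=9 t=4 v=5: DROP (t<10-3); WM=10
i=10 t=11 v=9: → [0,16); WM=11
i=11 t=8 v=1: → [0,16); WM=11
i=12 t=14 v=1: → [0,19); WM=14
i=13 t=22 v=3: → [22,27); WM=22
i=14 t=22 v=5: → [22,27); WM=22
i=15 t=23 v=2: → [22,28); WM=23
i=16 t=16 v=4: DROP (t<23-3); WM=23
i=17 t=23 v=8: → [22,28); WM=23
i=18 t=18 v=3: DROP (t<23-3); WM=23
i=19 t=12 v=4: DROP (t<23-3); WM=23
i=20 t=25 v=8: → [22,30); WM=25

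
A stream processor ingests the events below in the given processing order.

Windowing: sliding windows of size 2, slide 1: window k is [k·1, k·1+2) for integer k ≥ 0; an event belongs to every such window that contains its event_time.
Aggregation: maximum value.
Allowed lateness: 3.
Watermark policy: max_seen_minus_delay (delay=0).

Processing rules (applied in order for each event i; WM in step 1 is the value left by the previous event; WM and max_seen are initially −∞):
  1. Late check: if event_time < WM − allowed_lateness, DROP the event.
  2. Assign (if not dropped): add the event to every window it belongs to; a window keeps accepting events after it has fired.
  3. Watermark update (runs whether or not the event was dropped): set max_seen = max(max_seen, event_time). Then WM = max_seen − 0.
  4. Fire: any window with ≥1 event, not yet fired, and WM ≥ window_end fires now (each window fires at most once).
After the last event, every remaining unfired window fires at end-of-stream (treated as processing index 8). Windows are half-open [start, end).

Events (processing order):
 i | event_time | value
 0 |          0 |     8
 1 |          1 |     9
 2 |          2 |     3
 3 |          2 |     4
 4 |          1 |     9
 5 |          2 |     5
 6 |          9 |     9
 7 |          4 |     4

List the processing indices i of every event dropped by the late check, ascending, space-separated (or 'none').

i=0 t=0 v=8: → [0,2); WM=0
i=1 t=1 v=9: → [1,3),[0,2); WM=1
i=2 t=2 v=3: → [2,4),[1,3); WM=2; [0,2) fires=9
i=3 t=2 v=4: → [2,4),[1,3); WM=2
i=4 t=1 v=9: → [1,3),[0,2); WM=2
i=5 t=2 v=5: → [2,4),[1,3); WM=2
i=6 t=9 v=9: → [9,11),[8,10); WM=9; [1,3) fires=9 [2,4) fires=5
i=7 t=4 v=4: DROP (t<9-3); WM=9

7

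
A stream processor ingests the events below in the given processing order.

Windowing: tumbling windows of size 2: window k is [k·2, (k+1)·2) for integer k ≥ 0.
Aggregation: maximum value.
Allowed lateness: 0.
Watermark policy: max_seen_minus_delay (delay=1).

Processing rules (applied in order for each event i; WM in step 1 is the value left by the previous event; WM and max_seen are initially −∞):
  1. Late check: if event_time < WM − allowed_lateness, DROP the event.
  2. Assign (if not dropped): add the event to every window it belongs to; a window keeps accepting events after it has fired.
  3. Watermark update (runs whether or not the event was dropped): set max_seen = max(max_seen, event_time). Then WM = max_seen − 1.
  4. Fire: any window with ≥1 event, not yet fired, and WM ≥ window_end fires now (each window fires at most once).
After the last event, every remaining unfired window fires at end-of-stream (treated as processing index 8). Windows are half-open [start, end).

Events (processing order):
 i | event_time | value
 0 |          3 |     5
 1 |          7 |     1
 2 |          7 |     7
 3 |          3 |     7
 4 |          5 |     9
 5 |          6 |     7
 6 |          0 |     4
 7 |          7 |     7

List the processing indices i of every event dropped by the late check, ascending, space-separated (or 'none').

3 4 6

i=0 t=3 v=5: → [2,4); WM=2
i=1 t=7 v=1: → [6,8); WM=6; [2,4) fires=5
i=2 t=7 v=7: → [6,8); WM=6
i=3 t=3 v=7: DROP (t<6-0); WM=6
i=4 t=5 v=9: DROP (t<6-0); WM=6
i=5 t=6 v=7: → [6,8); WM=6
i=6 t=0 v=4: DROP (t<6-0); WM=6
i=7 t=7 v=7: → [6,8); WM=6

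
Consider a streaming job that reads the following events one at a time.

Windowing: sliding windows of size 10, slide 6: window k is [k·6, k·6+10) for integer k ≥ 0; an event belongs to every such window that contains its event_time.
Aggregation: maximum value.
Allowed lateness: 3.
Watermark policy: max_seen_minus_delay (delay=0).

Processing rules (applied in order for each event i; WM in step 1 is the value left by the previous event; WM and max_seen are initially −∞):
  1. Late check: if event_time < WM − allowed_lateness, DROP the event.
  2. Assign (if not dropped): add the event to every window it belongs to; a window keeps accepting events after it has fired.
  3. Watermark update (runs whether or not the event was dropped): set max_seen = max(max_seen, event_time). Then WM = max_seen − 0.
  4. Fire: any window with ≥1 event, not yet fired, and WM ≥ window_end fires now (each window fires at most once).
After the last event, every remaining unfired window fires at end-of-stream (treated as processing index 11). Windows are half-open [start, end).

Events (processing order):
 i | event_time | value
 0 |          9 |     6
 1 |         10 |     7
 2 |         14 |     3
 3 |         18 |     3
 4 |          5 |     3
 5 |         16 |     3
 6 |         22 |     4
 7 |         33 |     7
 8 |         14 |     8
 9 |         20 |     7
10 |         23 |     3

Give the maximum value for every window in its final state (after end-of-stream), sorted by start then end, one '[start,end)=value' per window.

[0,10)=6 [6,16)=7 [12,22)=3 [18,28)=4 [24,34)=7 [30,40)=7

i=0 t=9 v=6: → [6,16),[0,10); WM=9
i=1 t=10 v=7: → [6,16); WM=10; [0,10) fires=6
i=2 t=14 v=3: → [12,22),[6,16); WM=14
i=3 t=18 v=3: → [18,28),[12,22); WM=18; [6,16) fires=7
i=4 t=5 v=3: DROP (t<18-3); WM=18
i=5 t=16 v=3: → [12,22); WM=18
i=6 t=22 v=4: → [18,28); WM=22; [12,22) fires=3
i=7 t=33 v=7: → [30,40),[24,34); WM=33; [18,28) fires=4
i=8 t=14 v=8: DROP (t<33-3); WM=33
i=9 t=20 v=7: DROP (t<33-3); WM=33
i=10 t=23 v=3: DROP (t<33-3); WM=33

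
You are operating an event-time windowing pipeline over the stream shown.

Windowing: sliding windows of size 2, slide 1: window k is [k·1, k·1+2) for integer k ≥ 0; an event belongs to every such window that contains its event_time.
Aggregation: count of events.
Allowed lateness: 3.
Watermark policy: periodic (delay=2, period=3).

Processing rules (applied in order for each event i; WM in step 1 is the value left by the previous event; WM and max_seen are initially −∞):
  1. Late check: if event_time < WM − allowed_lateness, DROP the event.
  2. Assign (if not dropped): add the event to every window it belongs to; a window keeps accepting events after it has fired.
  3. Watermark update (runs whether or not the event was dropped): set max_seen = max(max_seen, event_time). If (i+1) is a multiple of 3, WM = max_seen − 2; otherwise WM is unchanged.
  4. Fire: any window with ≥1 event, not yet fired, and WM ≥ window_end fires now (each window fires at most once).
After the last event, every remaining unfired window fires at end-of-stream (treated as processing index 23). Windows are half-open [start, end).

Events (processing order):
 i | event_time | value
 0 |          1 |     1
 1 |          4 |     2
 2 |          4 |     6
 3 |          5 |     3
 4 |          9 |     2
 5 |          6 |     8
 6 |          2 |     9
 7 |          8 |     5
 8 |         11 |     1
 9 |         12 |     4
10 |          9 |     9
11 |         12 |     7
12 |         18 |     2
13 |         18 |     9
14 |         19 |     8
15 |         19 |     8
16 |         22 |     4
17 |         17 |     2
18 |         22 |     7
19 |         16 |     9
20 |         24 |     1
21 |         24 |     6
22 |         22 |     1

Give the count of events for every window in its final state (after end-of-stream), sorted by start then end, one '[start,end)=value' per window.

[0,2)=1 [1,3)=1 [3,5)=2 [4,6)=3 [5,7)=2 [6,8)=1 [7,9)=1 [8,10)=3 [9,11)=2 [10,12)=1 [11,13)=3 [12,14)=2 [16,18)=1 [17,19)=3 [18,20)=4 [19,21)=2 [21,23)=3 [22,24)=3 [23,25)=2 [24,26)=2

i=0 t=1 v=1: → [1,3),[0,2); WM=−∞
i=1 t=4 v=2: → [4,6),[3,5); WM=−∞
i=2 t=4 v=6: → [4,6),[3,5); WM=2; [0,2) fires=1
i=3 t=5 v=3: → [5,7),[4,6); WM=2
i=4 t=9 v=2: → [9,11),[8,10); WM=2
i=5 t=6 v=8: → [6,8),[5,7); WM=7; [1,3) fires=1 [3,5) fires=2 [4,6) fires=3 [5,7) fires=2
i=6 t=2 v=9: DROP (t<7-3); WM=7
i=7 t=8 v=5: → [8,10),[7,9); WM=7
i=8 t=11 v=1: → [11,13),[10,12); WM=9; [6,8) fires=1 [7,9) fires=1
i=9 t=12 v=4: → [12,14),[11,13); WM=9
i=10 t=9 v=9: → [9,11),[8,10); WM=9
i=11 t=12 v=7: → [12,14),[11,13); WM=10; [8,10) fires=3
i=12 t=18 v=2: → [18,20),[17,19); WM=10
i=13 t=18 v=9: → [18,20),[17,19); WM=10
i=14 t=19 v=8: → [19,21),[18,20); WM=17; [9,11) fires=2 [10,12) fires=1 [11,13) fires=3 [12,14) fires=2
i=15 t=19 v=8: → [19,21),[18,20); WM=17
i=16 t=22 v=4: → [22,24),[21,23); WM=17
i=17 t=17 v=2: → [17,19),[16,18); WM=20; [16,18) fires=1 [17,19) fires=3 [18,20) fires=4
i=18 t=22 v=7: → [22,24),[21,23); WM=20
i=19 t=16 v=9: DROP (t<20-3); WM=20
i=20 t=24 v=1: → [24,26),[23,25); WM=22; [19,21) fires=2
i=21 t=24 v=6: → [24,26),[23,25); WM=22
i=22 t=22 v=1: → [22,24),[21,23); WM=22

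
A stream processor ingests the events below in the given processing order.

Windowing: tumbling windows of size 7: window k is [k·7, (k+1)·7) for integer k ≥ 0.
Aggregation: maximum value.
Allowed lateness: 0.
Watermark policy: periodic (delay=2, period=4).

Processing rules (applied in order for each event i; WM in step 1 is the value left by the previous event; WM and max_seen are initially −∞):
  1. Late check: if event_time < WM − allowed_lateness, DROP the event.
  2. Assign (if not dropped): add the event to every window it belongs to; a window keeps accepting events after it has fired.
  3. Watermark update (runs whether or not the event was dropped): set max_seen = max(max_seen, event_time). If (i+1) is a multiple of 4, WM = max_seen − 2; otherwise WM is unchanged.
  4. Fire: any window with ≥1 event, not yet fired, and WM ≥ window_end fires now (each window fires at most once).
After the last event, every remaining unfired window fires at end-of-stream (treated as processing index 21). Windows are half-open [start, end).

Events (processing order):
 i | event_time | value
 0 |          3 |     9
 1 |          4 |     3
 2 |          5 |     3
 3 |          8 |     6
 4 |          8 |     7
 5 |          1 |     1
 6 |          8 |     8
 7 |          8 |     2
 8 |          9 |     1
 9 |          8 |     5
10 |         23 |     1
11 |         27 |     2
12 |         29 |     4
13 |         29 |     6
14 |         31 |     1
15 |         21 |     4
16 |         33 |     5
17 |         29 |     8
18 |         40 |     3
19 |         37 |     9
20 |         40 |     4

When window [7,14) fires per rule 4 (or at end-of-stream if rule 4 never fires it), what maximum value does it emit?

8

i=0 t=3 v=9: → [0,7); WM=−∞
i=1 t=4 v=3: → [0,7); WM=−∞
i=2 t=5 v=3: → [0,7); WM=−∞
i=3 t=8 v=6: → [7,14); WM=6
i=4 t=8 v=7: → [7,14); WM=6
i=5 t=1 v=1: DROP (t<6-0); WM=6
i=6 t=8 v=8: → [7,14); WM=6
i=7 t=8 v=2: → [7,14); WM=6
i=8 t=9 v=1: → [7,14); WM=6
i=9 t=8 v=5: → [7,14); WM=6
i=10 t=23 v=1: → [21,28); WM=6
i=11 t=27 v=2: → [21,28); WM=25; [0,7) fires=9 [7,14) fires=8
i=12 t=29 v=4: → [28,35); WM=25
i=13 t=29 v=6: → [28,35); WM=25
i=14 t=31 v=1: → [28,35); WM=25
i=15 t=21 v=4: DROP (t<25-0); WM=29; [21,28) fires=2
i=16 t=33 v=5: → [28,35); WM=29
i=17 t=29 v=8: → [28,35); WM=29
i=18 t=40 v=3: → [35,42); WM=29
i=19 t=37 v=9: → [35,42); WM=38; [28,35) fires=8
i=20 t=40 v=4: → [35,42); WM=38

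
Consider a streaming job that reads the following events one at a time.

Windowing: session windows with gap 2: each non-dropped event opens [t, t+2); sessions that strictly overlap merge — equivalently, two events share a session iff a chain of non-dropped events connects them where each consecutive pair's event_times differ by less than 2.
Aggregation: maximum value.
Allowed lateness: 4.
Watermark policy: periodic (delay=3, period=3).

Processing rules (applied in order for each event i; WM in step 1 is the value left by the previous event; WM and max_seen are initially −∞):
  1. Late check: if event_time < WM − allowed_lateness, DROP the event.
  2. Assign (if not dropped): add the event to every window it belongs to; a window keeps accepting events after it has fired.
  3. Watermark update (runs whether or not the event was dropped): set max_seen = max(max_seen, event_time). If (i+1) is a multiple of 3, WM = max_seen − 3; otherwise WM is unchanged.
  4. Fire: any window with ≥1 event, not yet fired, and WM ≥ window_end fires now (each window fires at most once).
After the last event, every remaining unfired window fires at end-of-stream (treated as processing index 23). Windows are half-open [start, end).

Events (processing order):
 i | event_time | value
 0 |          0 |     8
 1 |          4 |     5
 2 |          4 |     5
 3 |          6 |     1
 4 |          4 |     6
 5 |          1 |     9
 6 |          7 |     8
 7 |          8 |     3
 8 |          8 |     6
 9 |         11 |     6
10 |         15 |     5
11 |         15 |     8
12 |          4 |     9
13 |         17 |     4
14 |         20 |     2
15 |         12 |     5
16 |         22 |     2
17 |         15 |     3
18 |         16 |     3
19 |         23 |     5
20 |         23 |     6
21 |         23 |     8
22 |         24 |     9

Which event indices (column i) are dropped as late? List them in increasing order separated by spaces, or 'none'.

12 15

i=0 t=0 v=8: → [0,2); WM=−∞
i=1 t=4 v=5: → [4,6); WM=−∞
i=2 t=4 v=5: → [4,6); WM=1
i=3 t=6 v=1: → [6,8); WM=1
i=4 t=4 v=6: → [4,6); WM=1
i=5 t=1 v=9: → [0,3); WM=3
i=6 t=7 v=8: → [6,9); WM=3
i=7 t=8 v=3: → [6,10); WM=3
i=8 t=8 v=6: → [6,10); WM=5
i=9 t=11 v=6: → [11,13); WM=5
i=10 t=15 v=5: → [15,17); WM=5
i=11 t=15 v=8: → [15,17); WM=12
i=12 t=4 v=9: DROP (t<12-4); WM=12
i=13 t=17 v=4: → [17,19); WM=12
i=14 t=20 v=2: → [20,22); WM=17
i=15 t=12 v=5: DROP (t<17-4); WM=17
i=16 t=22 v=2: → [22,24); WM=17
i=17 t=15 v=3: → [15,17); WM=19
i=18 t=16 v=3: → [15,19); WM=19
i=19 t=23 v=5: → [22,25); WM=19
i=20 t=23 v=6: → [22,25); WM=20
i=21 t=23 v=8: → [22,25); WM=20
i=22 t=24 v=9: → [22,26); WM=20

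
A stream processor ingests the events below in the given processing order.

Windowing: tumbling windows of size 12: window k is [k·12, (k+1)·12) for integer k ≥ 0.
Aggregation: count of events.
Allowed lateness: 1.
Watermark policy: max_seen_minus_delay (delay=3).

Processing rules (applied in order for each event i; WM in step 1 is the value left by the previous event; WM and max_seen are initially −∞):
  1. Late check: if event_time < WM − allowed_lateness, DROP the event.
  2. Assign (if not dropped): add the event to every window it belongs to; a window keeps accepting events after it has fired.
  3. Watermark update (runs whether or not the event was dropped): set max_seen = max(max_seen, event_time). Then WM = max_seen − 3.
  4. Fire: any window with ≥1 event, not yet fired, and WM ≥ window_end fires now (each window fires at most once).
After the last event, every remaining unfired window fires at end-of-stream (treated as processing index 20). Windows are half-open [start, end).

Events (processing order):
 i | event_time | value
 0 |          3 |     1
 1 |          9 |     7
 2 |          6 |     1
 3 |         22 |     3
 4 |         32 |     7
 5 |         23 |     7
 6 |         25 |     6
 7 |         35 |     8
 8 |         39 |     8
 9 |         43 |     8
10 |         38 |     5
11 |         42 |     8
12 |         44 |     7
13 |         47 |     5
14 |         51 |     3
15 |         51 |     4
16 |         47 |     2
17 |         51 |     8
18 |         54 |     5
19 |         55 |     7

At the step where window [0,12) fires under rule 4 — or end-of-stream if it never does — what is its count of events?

i=0 t=3 v=1: → [0,12); WM=0
i=1 t=9 v=7: → [0,12); WM=6
i=2 t=6 v=1: → [0,12); WM=6
i=3 t=22 v=3: → [12,24); WM=19; [0,12) fires=3
i=4 t=32 v=7: → [24,36); WM=29; [12,24) fires=1
i=5 t=23 v=7: DROP (t<29-1); WM=29
i=6 t=25 v=6: DROP (t<29-1); WM=29
i=7 t=35 v=8: → [24,36); WM=32
i=8 t=39 v=8: → [36,48); WM=36; [24,36) fires=2
i=9 t=43 v=8: → [36,48); WM=40
i=10 t=38 v=5: DROP (t<40-1); WM=40
i=11 t=42 v=8: → [36,48); WM=40
i=12 t=44 v=7: → [36,48); WM=41
i=13 t=47 v=5: → [36,48); WM=44
i=14 t=51 v=3: → [48,60); WM=48; [36,48) fires=5
i=15 t=51 v=4: → [48,60); WM=48
i=16 t=47 v=2: → [36,48); WM=48
i=17 t=51 v=8: → [48,60); WM=48
i=18 t=54 v=5: → [48,60); WM=51
i=19 t=55 v=7: → [48,60); WM=52

3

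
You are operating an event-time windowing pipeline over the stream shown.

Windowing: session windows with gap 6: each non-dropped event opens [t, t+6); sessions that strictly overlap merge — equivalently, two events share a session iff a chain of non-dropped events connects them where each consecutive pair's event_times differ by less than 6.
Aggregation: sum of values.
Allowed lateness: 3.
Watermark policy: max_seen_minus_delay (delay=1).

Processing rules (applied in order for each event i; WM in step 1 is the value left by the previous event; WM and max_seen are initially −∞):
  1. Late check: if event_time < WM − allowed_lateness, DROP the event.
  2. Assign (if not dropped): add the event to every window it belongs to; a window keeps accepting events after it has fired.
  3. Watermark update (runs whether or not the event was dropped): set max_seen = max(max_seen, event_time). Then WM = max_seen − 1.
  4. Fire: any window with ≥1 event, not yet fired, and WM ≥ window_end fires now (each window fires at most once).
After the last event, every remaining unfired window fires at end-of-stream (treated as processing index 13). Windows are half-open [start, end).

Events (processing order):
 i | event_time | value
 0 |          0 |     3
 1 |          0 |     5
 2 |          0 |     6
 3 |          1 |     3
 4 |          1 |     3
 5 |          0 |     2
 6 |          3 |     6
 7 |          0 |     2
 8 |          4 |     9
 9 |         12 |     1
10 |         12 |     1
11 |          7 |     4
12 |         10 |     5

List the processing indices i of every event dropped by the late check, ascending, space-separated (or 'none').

i=0 t=0 v=3: → [0,6); WM=-1
i=1 t=0 v=5: → [0,6); WM=-1
i=2 t=0 v=6: → [0,6); WM=-1
i=3 t=1 v=3: → [0,7); WM=0
i=4 t=1 v=3: → [0,7); WM=0
i=5 t=0 v=2: → [0,7); WM=0
i=6 t=3 v=6: → [0,9); WM=2
i=7 t=0 v=2: → [0,9); WM=2
i=8 t=4 v=9: → [0,10); WM=3
i=9 t=12 v=1: → [12,18); WM=11
i=10 t=12 v=1: → [12,18); WM=11
i=11 t=7 v=4: DROP (t<11-3); WM=11
i=12 t=10 v=5: → [10,18); WM=11

11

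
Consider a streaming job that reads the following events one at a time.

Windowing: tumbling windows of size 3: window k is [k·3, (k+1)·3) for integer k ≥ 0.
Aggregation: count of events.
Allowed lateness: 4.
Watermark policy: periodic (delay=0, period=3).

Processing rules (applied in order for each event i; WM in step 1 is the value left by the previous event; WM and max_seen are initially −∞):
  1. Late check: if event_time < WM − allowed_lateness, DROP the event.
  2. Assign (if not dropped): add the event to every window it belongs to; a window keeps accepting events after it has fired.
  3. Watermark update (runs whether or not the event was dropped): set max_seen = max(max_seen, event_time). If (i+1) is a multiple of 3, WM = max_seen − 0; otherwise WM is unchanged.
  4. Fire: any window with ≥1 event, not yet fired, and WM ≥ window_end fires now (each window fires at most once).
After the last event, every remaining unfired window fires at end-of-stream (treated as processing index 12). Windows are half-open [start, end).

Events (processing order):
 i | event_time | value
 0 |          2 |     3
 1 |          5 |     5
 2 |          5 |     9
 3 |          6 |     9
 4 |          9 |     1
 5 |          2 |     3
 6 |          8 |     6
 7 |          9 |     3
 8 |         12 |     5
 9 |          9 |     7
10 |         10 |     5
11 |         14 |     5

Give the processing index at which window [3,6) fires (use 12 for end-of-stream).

5

i=0 t=2 v=3: → [0,3); WM=−∞
i=1 t=5 v=5: → [3,6); WM=−∞
i=2 t=5 v=9: → [3,6); WM=5; [0,3) fires=1
i=3 t=6 v=9: → [6,9); WM=5
i=4 t=9 v=1: → [9,12); WM=5
i=5 t=2 v=3: → [0,3); WM=9; [3,6) fires=2 [6,9) fires=1
i=6 t=8 v=6: → [6,9); WM=9
i=7 t=9 v=3: → [9,12); WM=9
i=8 t=12 v=5: → [12,15); WM=12; [9,12) fires=2
i=9 t=9 v=7: → [9,12); WM=12
i=10 t=10 v=5: → [9,12); WM=12
i=11 t=14 v=5: → [12,15); WM=14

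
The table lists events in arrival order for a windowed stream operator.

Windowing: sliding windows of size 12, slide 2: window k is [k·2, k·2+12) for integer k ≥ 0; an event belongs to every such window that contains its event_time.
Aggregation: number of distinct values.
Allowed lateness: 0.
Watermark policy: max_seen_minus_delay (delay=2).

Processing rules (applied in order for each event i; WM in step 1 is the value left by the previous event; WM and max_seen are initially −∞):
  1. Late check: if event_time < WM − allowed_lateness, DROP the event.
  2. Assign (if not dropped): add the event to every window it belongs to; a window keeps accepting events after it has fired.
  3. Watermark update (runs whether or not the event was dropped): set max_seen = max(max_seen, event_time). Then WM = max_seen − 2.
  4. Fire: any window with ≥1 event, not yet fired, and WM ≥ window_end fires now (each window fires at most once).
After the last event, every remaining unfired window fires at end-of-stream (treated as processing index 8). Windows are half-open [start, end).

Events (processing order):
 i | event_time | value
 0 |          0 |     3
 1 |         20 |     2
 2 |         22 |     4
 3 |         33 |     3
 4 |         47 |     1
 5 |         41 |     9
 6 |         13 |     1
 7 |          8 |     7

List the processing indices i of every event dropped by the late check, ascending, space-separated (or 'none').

i=0 t=0 v=3: → [0,12); WM=-2
i=1 t=20 v=2: → [20,32),[18,30),[16,28),[14,26),[12,24),[10,22); WM=18; [0,12) fires=1
i=2 t=22 v=4: → [22,34),[20,32),[18,30),[16,28),[14,26),[12,24); WM=20
i=3 t=33 v=3: → [32,44),[30,42),[28,40),[26,38),[24,36),[22,34); WM=31; [10,22) fires=1 [12,24) fires=2 [14,26) fires=2 [16,28) fires=2 [18,30) fires=2
i=4 t=47 v=1: → [46,58),[44,56),[42,54),[40,52),[38,50),[36,48); WM=45; [20,32) fires=2 [22,34) fires=2 [24,36) fires=1 [26,38) fires=1 [28,40) fires=1 [30,42) fires=1 [32,44) fires=1
i=5 t=41 v=9: DROP (t<45-0); WM=45
i=6 t=13 v=1: DROP (t<45-0); WM=45
i=7 t=8 v=7: DROP (t<45-0); WM=45

5 6 7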